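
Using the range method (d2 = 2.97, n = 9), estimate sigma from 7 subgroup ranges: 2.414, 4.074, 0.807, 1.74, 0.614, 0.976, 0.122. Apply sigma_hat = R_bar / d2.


R_bar = (2.414 + 4.074 + 0.807 + 1.74 + 0.614 + 0.976 + 0.122) / 7
R_bar = 10.747 / 7 = 1.5352857
sigma_hat = R_bar / d2 = 1.5352857 / 2.97 = 0.5169

0.5169


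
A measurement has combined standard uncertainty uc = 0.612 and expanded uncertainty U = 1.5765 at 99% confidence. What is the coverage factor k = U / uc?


k = U / uc
k = 1.5765 / 0.612
k = 2.576

2.576


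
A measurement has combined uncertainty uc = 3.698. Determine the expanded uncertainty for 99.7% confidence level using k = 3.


U = k * uc
U = 3 * 3.698
U = 11.0940

11.0940


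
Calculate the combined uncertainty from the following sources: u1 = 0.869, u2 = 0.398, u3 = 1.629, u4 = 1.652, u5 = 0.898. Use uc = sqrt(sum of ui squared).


uc = sqrt(0.869^2 + 0.398^2 + 1.629^2 + 1.652^2 + 0.898^2)
uc = sqrt(7.102714)
uc = 2.6651

2.6651


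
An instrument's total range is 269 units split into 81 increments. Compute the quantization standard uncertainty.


resolution = range / divisions
resolution = 269 / 81 = 3.3209877
u_res = resolution / (2*sqrt(3))
u_res = 3.3209877 / 3.4641016
u_res = 0.9587

0.9587


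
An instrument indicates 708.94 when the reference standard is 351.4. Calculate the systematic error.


Systematic error = measured - true
= 708.94 - 351.4
= 357.5400

357.5400


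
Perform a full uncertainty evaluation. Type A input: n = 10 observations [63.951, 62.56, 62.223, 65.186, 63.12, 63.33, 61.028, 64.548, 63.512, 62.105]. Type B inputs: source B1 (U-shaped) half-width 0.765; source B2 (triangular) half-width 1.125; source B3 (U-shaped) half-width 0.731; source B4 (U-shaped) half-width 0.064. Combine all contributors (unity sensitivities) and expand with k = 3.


mean = (63.951 + 62.56 + 62.223 + 65.186 + 63.12 + 63.33 + 61.028 + 64.548 + 63.512 + 62.105) / 10 = 63.1563
s = sqrt(sum((x - mean)^2)/(n-1)) = 1.2341252
u_A = s / sqrt(n) = 1.2341252 / sqrt(10) = 0.39026465
u_B1 = 0.765 / sqrt(2) = 0.54093669
u_B2 = 1.125 / sqrt(6) = 0.45927933
u_B3 = 0.731 / sqrt(2) = 0.51689506
u_B4 = 0.064 / sqrt(2) = 0.045254834
uc = sqrt(0.39026465^2 + 0.54093669^2 + 0.45927933^2 + 0.51689506^2 + 0.045254834^2) = 0.96181339
U = k * uc = 3 * 0.96181339
U = 2.8854

2.8854


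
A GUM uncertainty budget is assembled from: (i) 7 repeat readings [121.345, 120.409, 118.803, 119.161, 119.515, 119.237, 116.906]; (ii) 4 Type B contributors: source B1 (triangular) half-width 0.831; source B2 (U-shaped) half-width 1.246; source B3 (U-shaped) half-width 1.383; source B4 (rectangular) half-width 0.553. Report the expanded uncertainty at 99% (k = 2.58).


mean = (121.345 + 120.409 + 118.803 + 119.161 + 119.515 + 119.237 + 116.906) / 7 = 119.3394286
s = sqrt(sum((x - mean)^2)/(n-1)) = 1.381351
u_A = s / sqrt(n) = 1.381351 / sqrt(7) = 0.5221016
u_B1 = 0.831 / sqrt(6) = 0.33925433
u_B2 = 1.246 / sqrt(2) = 0.88105505
u_B3 = 1.383 / sqrt(2) = 0.97792868
u_B4 = 0.553 / sqrt(3) = 0.3192747
uc = sqrt(0.5221016^2 + 0.33925433^2 + 0.88105505^2 + 0.97792868^2 + 0.3192747^2) = 1.4907121
U = k * uc = 2.58 * 1.4907121
U = 3.8460

3.8460


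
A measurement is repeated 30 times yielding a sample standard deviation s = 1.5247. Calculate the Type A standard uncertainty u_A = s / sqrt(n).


u_A = s / sqrt(n)
u_A = 1.5247 / sqrt(30)
u_A = 1.5247 / 5.4772256
u_A = 0.2784

0.2784


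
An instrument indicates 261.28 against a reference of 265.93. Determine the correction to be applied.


Correction = standard - reading
= 265.93 - 261.28
= 4.6500

4.6500


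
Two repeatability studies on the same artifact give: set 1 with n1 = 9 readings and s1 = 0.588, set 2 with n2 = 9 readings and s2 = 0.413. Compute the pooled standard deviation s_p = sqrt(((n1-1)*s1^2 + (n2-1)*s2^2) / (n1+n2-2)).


s_p = sqrt(((n1-1)*s1^2 + (n2-1)*s2^2) / (n1+n2-2))
numerator = (9-1)*0.588^2 + (9-1)*0.413^2 = 2.765952 + 1.364552 = 4.130504
denominator = 9 + 9 - 2 = 16
s_p^2 = 4.130504 / 16 = 0.2581565
s_p = sqrt(0.2581565) = 0.5081

0.5081


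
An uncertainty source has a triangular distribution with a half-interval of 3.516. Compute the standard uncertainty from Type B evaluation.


u_B = half_width / sqrt(6)
u_B = 3.516 / 2.4494897
u_B = 1.4354

1.4354


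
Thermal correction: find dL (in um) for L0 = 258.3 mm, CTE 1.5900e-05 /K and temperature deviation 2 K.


dL = L * alpha * dT
= 258.3 * 1.5900e-05 * 2
= 0.0082139 mm
dL_um = 0.0082139 * 1000 = 8.2139 um

8.2139


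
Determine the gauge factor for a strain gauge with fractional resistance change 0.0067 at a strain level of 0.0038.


GF = (dR/R) / epsilon
= 0.0067 / 0.0038
= 1.7632

1.7632


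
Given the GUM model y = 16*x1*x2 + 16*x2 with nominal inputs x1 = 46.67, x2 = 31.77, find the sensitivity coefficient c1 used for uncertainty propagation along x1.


y = 16*x1*x2 + 16*x2
dy/dx1 = 16*x2
Evaluate at x2 = 31.77: c1 = 16 * 31.77
c1 = 508.3200

508.3200


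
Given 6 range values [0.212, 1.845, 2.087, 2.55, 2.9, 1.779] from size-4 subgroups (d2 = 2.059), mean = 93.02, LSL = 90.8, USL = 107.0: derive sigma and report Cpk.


R_bar = (0.212 + 1.845 + 2.087 + 2.55 + 2.9 + 1.779) / 6 = 1.8955
sigma = R_bar / d2 = 1.8955 / 2.059 = 0.92059252
Cp = (USL - LSL)/(6*sigma) = (107.0 - 90.8)/(6*0.92059252) = 2.9329
Cpu = (107.0 - 93.02)/(3*0.92059252) = 5.0620
Cpl = (93.02 - 90.8)/(3*0.92059252) = 0.8038
Cpk = min(Cpu, Cpl) = 0.8038

0.8038


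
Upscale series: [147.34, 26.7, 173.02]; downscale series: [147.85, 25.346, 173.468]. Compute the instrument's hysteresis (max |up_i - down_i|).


|147.34 - 147.85| = 0.5100
|26.7 - 25.346| = 1.3540
|173.02 - 173.468| = 0.4480
hysteresis = max(diffs) = 1.3540

1.3540


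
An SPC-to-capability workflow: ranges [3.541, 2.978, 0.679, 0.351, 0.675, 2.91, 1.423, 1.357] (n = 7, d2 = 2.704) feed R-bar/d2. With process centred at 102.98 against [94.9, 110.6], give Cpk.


R_bar = (3.541 + 2.978 + 0.679 + 0.351 + 0.675 + 2.91 + 1.423 + 1.357) / 8 = 1.73925
sigma = R_bar / d2 = 1.73925 / 2.704 = 0.64321376
Cp = (USL - LSL)/(6*sigma) = (110.6 - 94.9)/(6*0.64321376) = 4.0681
Cpu = (110.6 - 102.98)/(3*0.64321376) = 3.9489
Cpl = (102.98 - 94.9)/(3*0.64321376) = 4.1873
Cpk = min(Cpu, Cpl) = 3.9489

3.9489


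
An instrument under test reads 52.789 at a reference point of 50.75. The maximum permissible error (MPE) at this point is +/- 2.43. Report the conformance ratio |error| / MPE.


e = indication - reference = 52.789 - 50.75 = 2.0390
|e| = 2.0390
ratio = |e| / MPE = 2.0390 / 2.43
ratio = 0.8391

0.8391


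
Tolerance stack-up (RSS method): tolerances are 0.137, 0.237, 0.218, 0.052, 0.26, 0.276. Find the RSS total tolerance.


RSS = sqrt(0.137^2 + 0.237^2 + 0.218^2 + 0.052^2 + 0.26^2 + 0.276^2)
= sqrt(0.268942)
= 0.5186

0.5186


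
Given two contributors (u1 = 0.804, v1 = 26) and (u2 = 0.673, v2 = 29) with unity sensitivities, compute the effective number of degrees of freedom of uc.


uc = sqrt(u1^2 + u2^2) = sqrt(0.804^2 + 0.673^2) = 1.0484965
v_eff = uc^4 / (u1^4/v1 + u2^4/v2)
= 1.0484965^4 / (0.804^4/26 + 0.673^4/29)
= 1.2085592 / 0.023145248
v_eff = 52.2163

52.2163


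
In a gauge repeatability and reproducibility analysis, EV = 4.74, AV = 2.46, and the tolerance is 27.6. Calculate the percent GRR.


GRR = sqrt(EV^2 + AV^2) = sqrt(4.74^2 + 2.46^2) = 5.3403371
%GRR = GRR / tol * 100 = 5.3403371 / 27.6 * 100
%GRR = 19.3490

19.3490


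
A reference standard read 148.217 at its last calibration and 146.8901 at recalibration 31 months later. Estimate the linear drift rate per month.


rate = (v2 - v1) / months
= (146.8901 - 148.217) / 31
= -1.3269 / 31
= -0.0428

-0.0428


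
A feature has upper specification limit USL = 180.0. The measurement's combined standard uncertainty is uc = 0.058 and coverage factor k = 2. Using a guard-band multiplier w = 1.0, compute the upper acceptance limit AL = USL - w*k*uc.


U = k * uc = 2 * 0.058 = 0.116
guard band g = w * U = 1.0 * 0.116 = 0.116
AL = USL - g = 180.0 - 0.116
AL = 179.8840

179.8840


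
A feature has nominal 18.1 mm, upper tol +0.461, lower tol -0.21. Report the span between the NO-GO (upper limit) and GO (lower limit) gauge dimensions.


GO = nominal - lower_tol (smallest hole = maximum material condition)
GO = 18.1 - 0.21 = 17.89
NO-GO = nominal + upper_tol (largest hole = least material condition)
NO-GO = 18.1 + 0.461 = 18.561
spread = NO-GO - GO = 18.561 - 17.89 = 0.6710

0.6710


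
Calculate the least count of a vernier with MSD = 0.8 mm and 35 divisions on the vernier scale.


LC = MSD / n_div
= 0.8 / 35
= 0.0229

0.0229


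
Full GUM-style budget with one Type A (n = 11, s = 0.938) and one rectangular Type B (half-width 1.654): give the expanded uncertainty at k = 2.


u_A = s / sqrt(n) = 0.938 / sqrt(11) = 0.28281764
u_B = half_width / sqrt(3) = 1.654 / sqrt(3) = 0.95493735
uc = sqrt(u_A^2 + u_B^2) = sqrt(0.28281764^2 + 0.95493735^2) = 0.99593733
U = k * uc = 2 * 0.99593733
U = 1.9919

1.9919


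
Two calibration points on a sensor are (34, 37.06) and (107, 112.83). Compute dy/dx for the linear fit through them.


slope = (y2 - y1) / (x2 - x1)
= (112.83 - 37.06) / (107 - 34)
= 75.7700 / 73
= 1.0379

1.0379


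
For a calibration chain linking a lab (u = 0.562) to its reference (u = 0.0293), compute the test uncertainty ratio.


TUR = u_lab / u_ref
= 0.562 / 0.0293
= 19.1809

19.1809


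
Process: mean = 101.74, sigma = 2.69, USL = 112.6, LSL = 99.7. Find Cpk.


Cpu = (USL - mean) / (3*sigma) = (112.6 - 101.74) / (3*2.69) = 1.3457
Cpl = (mean - LSL) / (3*sigma) = (101.74 - 99.7) / (3*2.69) = 0.2528
Cpk = min(Cpu, Cpl) = 0.2528

0.2528


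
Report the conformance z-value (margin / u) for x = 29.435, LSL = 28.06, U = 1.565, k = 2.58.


u = U / k = 1.565 / 2.58 = 0.60658915
margin = |LSL - x| = |28.06 - 29.435| = 1.375
z = margin / u = 1.375 / 0.60658915
z = 2.2668

2.2668


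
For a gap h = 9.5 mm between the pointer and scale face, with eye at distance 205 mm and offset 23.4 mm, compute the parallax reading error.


error = h * offset / d
= 9.5 * 23.4 / 205
= 1.0844

1.0844


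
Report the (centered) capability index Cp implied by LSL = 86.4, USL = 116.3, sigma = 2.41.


Cp = (USL - LSL) / (6 * sigma)
= (116.3 - 86.4) / (6 * 2.41)
= 29.9000 / 14.4600
= 2.0678

2.0678


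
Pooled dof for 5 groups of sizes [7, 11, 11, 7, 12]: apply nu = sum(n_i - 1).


nu = sum_i (n_i - 1)
nu = ((7 - 1) + (11 - 1) + (11 - 1) + (7 - 1) + (12 - 1))
nu = 6 + 10 + 10 + 6 + 11
nu = 43

43


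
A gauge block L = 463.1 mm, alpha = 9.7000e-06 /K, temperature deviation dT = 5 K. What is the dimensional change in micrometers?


dL = L * alpha * dT
= 463.1 * 9.7000e-06 * 5
= 0.0224604 mm
dL_um = 0.0224604 * 1000 = 22.4604 um

22.4604


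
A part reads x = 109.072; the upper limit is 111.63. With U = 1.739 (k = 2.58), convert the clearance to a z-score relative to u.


u = U / k = 1.739 / 2.58 = 0.67403101
margin = |USL - x| = |111.63 - 109.072| = 2.558
z = margin / u = 2.558 / 0.67403101
z = 3.7951

3.7951


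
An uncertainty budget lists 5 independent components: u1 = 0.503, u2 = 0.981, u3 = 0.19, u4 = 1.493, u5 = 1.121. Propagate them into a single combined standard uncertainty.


uc = sqrt(0.503^2 + 0.981^2 + 0.19^2 + 1.493^2 + 1.121^2)
uc = sqrt(4.73716)
uc = 2.1765

2.1765


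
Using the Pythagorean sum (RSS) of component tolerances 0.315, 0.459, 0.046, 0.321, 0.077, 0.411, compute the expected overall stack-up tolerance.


RSS = sqrt(0.315^2 + 0.459^2 + 0.046^2 + 0.321^2 + 0.077^2 + 0.411^2)
= sqrt(0.589913)
= 0.7681

0.7681


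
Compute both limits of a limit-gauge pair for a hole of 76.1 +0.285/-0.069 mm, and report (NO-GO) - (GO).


GO = nominal - lower_tol (smallest hole = maximum material condition)
GO = 76.1 - 0.069 = 76.031
NO-GO = nominal + upper_tol (largest hole = least material condition)
NO-GO = 76.1 + 0.285 = 76.385
spread = NO-GO - GO = 76.385 - 76.031 = 0.3540

0.3540


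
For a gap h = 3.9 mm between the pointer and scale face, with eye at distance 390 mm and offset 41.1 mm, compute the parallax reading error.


error = h * offset / d
= 3.9 * 41.1 / 390
= 0.4110

0.4110


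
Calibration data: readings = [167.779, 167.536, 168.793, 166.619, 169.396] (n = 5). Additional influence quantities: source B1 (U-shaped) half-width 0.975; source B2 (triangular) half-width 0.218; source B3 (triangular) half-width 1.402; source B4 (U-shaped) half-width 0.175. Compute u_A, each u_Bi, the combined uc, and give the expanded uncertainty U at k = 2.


mean = (167.779 + 167.536 + 168.793 + 166.619 + 169.396) / 5 = 168.0246
s = sqrt(sum((x - mean)^2)/(n-1)) = 1.0892586
u_A = s / sqrt(n) = 1.0892586 / sqrt(5) = 0.48713125
u_B1 = 0.975 / sqrt(2) = 0.68942911
u_B2 = 0.218 / sqrt(6) = 0.088998127
u_B3 = 1.402 / sqrt(6) = 0.5723641
u_B4 = 0.175 / sqrt(2) = 0.12374369
uc = sqrt(0.48713125^2 + 0.68942911^2 + 0.088998127^2 + 0.5723641^2 + 0.12374369^2) = 1.0312338
U = k * uc = 2 * 1.0312338
U = 2.0625

2.0625


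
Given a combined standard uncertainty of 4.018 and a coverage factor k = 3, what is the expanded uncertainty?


U = k * uc
U = 3 * 4.018
U = 12.0540

12.0540


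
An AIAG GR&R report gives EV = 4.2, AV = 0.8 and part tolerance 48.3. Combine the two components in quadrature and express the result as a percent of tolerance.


GRR = sqrt(EV^2 + AV^2) = sqrt(4.2^2 + 0.8^2) = 4.2755117
%GRR = GRR / tol * 100 = 4.2755117 / 48.3 * 100
%GRR = 8.8520

8.8520


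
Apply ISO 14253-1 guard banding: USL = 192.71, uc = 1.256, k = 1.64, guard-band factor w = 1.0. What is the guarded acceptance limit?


U = k * uc = 1.64 * 1.256 = 2.05984
guard band g = w * U = 1.0 * 2.05984 = 2.05984
AL = USL - g = 192.71 - 2.05984
AL = 190.6502

190.6502


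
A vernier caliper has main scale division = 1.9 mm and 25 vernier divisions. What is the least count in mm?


LC = MSD / n_div
= 1.9 / 25
= 0.0760

0.0760


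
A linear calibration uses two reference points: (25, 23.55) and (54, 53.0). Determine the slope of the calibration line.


slope = (y2 - y1) / (x2 - x1)
= (53.0 - 23.55) / (54 - 25)
= 29.4500 / 29
= 1.0155

1.0155


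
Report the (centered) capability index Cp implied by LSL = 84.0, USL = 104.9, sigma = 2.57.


Cp = (USL - LSL) / (6 * sigma)
= (104.9 - 84.0) / (6 * 2.57)
= 20.9000 / 15.4200
= 1.3554

1.3554


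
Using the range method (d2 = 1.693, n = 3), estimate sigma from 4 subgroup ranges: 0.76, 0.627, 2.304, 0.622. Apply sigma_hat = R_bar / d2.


R_bar = (0.76 + 0.627 + 2.304 + 0.622) / 4
R_bar = 4.313 / 4 = 1.07825
sigma_hat = R_bar / d2 = 1.07825 / 1.693 = 0.6369

0.6369


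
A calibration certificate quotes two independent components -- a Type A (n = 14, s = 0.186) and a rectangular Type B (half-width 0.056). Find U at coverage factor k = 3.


u_A = s / sqrt(n) = 0.186 / sqrt(14) = 0.049710591
u_B = half_width / sqrt(3) = 0.056 / sqrt(3) = 0.032331615
uc = sqrt(u_A^2 + u_B^2) = sqrt(0.049710591^2 + 0.032331615^2) = 0.059299884
U = k * uc = 3 * 0.059299884
U = 0.1779

0.1779


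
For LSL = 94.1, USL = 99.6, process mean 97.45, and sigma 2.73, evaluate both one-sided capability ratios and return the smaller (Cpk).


Cpu = (USL - mean) / (3*sigma) = (99.6 - 97.45) / (3*2.73) = 0.2625
Cpl = (mean - LSL) / (3*sigma) = (97.45 - 94.1) / (3*2.73) = 0.4090
Cpk = min(Cpu, Cpl) = 0.2625

0.2625


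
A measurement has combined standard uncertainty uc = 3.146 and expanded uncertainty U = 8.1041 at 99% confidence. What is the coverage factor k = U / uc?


k = U / uc
k = 8.1041 / 3.146
k = 2.576

2.576


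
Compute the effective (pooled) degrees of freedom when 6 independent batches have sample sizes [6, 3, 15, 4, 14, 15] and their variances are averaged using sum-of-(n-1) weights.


nu = sum_i (n_i - 1)
nu = ((6 - 1) + (3 - 1) + (15 - 1) + (4 - 1) + (14 - 1) + (15 - 1))
nu = 5 + 2 + 14 + 3 + 13 + 14
nu = 51

51


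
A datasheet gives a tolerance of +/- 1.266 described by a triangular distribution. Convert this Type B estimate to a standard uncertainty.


u_B = half_width / sqrt(6)
u_B = 1.266 / 2.4494897
u_B = 0.5168

0.5168


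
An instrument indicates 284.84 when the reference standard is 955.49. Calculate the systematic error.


Systematic error = measured - true
= 284.84 - 955.49
= -670.6500

-670.6500


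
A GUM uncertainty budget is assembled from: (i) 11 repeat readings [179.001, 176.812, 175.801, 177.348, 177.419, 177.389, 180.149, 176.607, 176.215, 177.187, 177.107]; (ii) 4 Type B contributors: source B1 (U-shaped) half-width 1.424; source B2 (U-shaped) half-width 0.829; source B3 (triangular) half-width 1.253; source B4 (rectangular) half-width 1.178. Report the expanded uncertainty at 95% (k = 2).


mean = (179.001 + 176.812 + 175.801 + 177.348 + 177.419 + 177.389 + 180.149 + 176.607 + 176.215 + 177.187 + 177.107) / 11 = 177.3668182
s = sqrt(sum((x - mean)^2)/(n-1)) = 1.2319949
u_A = s / sqrt(n) = 1.2319949 / sqrt(11) = 0.37146044
u_B1 = 1.424 / sqrt(2) = 1.0069201
u_B2 = 0.829 / sqrt(2) = 0.58619152
u_B3 = 1.253 / sqrt(6) = 0.51153511
u_B4 = 1.178 / sqrt(3) = 0.68011862
uc = sqrt(0.37146044^2 + 1.0069201^2 + 0.58619152^2 + 0.51153511^2 + 0.68011862^2) = 1.4898728
U = k * uc = 2 * 1.4898728
U = 2.9797

2.9797


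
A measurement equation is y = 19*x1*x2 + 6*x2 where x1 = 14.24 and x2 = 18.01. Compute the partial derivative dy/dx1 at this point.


y = 19*x1*x2 + 6*x2
dy/dx1 = 19*x2
Evaluate at x2 = 18.01: c1 = 19 * 18.01
c1 = 342.1900

342.1900


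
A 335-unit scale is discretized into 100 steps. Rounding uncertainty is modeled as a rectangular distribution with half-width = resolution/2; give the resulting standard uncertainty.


resolution = range / divisions
resolution = 335 / 100 = 3.35
u_res = resolution / (2*sqrt(3))
u_res = 3.35 / 3.4641016
u_res = 0.9671

0.9671


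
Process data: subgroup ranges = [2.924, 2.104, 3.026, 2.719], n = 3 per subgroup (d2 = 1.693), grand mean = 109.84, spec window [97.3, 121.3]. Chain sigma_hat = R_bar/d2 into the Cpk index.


R_bar = (2.924 + 2.104 + 3.026 + 2.719) / 4 = 2.69325
sigma = R_bar / d2 = 2.69325 / 1.693 = 1.5908151
Cp = (USL - LSL)/(6*sigma) = (121.3 - 97.3)/(6*1.5908151) = 2.5144
Cpu = (121.3 - 109.84)/(3*1.5908151) = 2.4013
Cpl = (109.84 - 97.3)/(3*1.5908151) = 2.6276
Cpk = min(Cpu, Cpl) = 2.4013

2.4013


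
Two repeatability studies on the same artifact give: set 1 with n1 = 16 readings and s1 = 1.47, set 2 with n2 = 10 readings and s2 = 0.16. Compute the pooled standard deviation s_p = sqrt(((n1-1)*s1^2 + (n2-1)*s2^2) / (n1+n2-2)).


s_p = sqrt(((n1-1)*s1^2 + (n2-1)*s2^2) / (n1+n2-2))
numerator = (16-1)*1.47^2 + (10-1)*0.16^2 = 32.4135 + 0.2304 = 32.6439
denominator = 16 + 10 - 2 = 24
s_p^2 = 32.6439 / 24 = 1.3601625
s_p = sqrt(1.3601625) = 1.1663

1.1663


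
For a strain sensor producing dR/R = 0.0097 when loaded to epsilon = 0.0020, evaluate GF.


GF = (dR/R) / epsilon
= 0.0097 / 0.0020
= 4.8500

4.8500


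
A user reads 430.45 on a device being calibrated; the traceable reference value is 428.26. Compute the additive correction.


Correction = standard - reading
= 428.26 - 430.45
= -2.1900

-2.1900


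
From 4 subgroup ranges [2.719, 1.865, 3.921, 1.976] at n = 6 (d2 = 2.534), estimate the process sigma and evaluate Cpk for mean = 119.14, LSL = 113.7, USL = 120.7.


R_bar = (2.719 + 1.865 + 3.921 + 1.976) / 4 = 2.62025
sigma = R_bar / d2 = 2.62025 / 2.534 = 1.0340371
Cp = (USL - LSL)/(6*sigma) = (120.7 - 113.7)/(6*1.0340371) = 1.1283
Cpu = (120.7 - 119.14)/(3*1.0340371) = 0.5029
Cpl = (119.14 - 113.7)/(3*1.0340371) = 1.7536
Cpk = min(Cpu, Cpl) = 0.5029

0.5029


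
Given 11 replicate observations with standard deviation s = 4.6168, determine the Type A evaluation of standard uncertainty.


u_A = s / sqrt(n)
u_A = 4.6168 / sqrt(11)
u_A = 4.6168 / 3.3166248
u_A = 1.3920

1.3920


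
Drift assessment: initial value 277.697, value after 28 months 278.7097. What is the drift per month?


rate = (v2 - v1) / months
= (278.7097 - 277.697) / 28
= 1.0127 / 28
= 0.0362

0.0362


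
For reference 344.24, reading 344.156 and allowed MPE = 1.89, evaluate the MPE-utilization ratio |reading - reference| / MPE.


e = indication - reference = 344.156 - 344.24 = -0.0840
|e| = 0.0840
ratio = |e| / MPE = 0.0840 / 1.89
ratio = 0.0444

0.0444


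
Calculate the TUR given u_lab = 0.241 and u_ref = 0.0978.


TUR = u_lab / u_ref
= 0.241 / 0.0978
= 2.4642

2.4642


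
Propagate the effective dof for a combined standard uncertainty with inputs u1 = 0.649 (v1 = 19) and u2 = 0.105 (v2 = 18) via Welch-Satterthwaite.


uc = sqrt(u1^2 + u2^2) = sqrt(0.649^2 + 0.105^2) = 0.65743897
v_eff = uc^4 / (u1^4/v1 + u2^4/v2)
= 0.65743897^4 / (0.649^4/19 + 0.105^4/18)
= 0.18681931 / 0.0093441361
v_eff = 19.9932

19.9932


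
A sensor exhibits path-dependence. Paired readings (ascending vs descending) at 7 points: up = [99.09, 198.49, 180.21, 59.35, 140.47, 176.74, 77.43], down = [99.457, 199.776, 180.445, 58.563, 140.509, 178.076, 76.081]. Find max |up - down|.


|99.09 - 99.457| = 0.3670
|198.49 - 199.776| = 1.2860
|180.21 - 180.445| = 0.2350
|59.35 - 58.563| = 0.7870
|140.47 - 140.509| = 0.0390
|176.74 - 178.076| = 1.3360
|77.43 - 76.081| = 1.3490
hysteresis = max(diffs) = 1.3490

1.3490


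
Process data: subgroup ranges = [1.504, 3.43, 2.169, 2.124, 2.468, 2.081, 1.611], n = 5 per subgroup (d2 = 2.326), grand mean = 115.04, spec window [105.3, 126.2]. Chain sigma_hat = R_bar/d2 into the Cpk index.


R_bar = (1.504 + 3.43 + 2.169 + 2.124 + 2.468 + 2.081 + 1.611) / 7 = 2.1981429
sigma = R_bar / d2 = 2.1981429 / 2.326 = 0.94503134
Cp = (USL - LSL)/(6*sigma) = (126.2 - 105.3)/(6*0.94503134) = 3.6859
Cpu = (126.2 - 115.04)/(3*0.94503134) = 3.9364
Cpl = (115.04 - 105.3)/(3*0.94503134) = 3.4355
Cpk = min(Cpu, Cpl) = 3.4355

3.4355


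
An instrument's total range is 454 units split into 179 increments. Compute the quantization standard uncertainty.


resolution = range / divisions
resolution = 454 / 179 = 2.5363128
u_res = resolution / (2*sqrt(3))
u_res = 2.5363128 / 3.4641016
u_res = 0.7322

0.7322


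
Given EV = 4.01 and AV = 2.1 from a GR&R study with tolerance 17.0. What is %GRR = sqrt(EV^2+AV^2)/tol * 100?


GRR = sqrt(EV^2 + AV^2) = sqrt(4.01^2 + 2.1^2) = 4.5265992
%GRR = GRR / tol * 100 = 4.5265992 / 17.0 * 100
%GRR = 26.6271

26.6271


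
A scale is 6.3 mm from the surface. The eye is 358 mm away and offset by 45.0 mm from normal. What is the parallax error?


error = h * offset / d
= 6.3 * 45.0 / 358
= 0.7919

0.7919


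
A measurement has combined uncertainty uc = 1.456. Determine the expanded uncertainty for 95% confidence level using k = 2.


U = k * uc
U = 2 * 1.456
U = 2.9120

2.9120


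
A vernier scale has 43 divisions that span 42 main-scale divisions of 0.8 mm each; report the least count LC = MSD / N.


LC = MSD / n_div
= 0.8 / 43
= 0.0186

0.0186


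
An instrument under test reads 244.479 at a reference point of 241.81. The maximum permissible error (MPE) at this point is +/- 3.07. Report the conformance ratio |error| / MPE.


e = indication - reference = 244.479 - 241.81 = 2.6690
|e| = 2.6690
ratio = |e| / MPE = 2.6690 / 3.07
ratio = 0.8694

0.8694


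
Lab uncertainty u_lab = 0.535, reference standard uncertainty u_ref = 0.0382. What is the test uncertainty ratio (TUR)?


TUR = u_lab / u_ref
= 0.535 / 0.0382
= 14.0052

14.0052


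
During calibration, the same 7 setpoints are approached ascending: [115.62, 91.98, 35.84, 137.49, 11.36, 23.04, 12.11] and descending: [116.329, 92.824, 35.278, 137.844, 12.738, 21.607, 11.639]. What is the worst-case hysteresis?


|115.62 - 116.329| = 0.7090
|91.98 - 92.824| = 0.8440
|35.84 - 35.278| = 0.5620
|137.49 - 137.844| = 0.3540
|11.36 - 12.738| = 1.3780
|23.04 - 21.607| = 1.4330
|12.11 - 11.639| = 0.4710
hysteresis = max(diffs) = 1.4330

1.4330


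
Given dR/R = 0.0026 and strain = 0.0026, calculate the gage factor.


GF = (dR/R) / epsilon
= 0.0026 / 0.0026
= 1.0000

1.0000


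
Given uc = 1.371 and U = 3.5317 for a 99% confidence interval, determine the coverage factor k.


k = U / uc
k = 3.5317 / 1.371
k = 2.576

2.576


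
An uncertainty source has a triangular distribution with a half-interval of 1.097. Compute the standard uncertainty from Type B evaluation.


u_B = half_width / sqrt(6)
u_B = 1.097 / 2.4494897
u_B = 0.4478

0.4478


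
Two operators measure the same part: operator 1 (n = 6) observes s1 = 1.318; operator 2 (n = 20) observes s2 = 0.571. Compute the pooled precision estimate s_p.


s_p = sqrt(((n1-1)*s1^2 + (n2-1)*s2^2) / (n1+n2-2))
numerator = (6-1)*1.318^2 + (20-1)*0.571^2 = 8.68562 + 6.194779 = 14.880399
denominator = 6 + 20 - 2 = 24
s_p^2 = 14.880399 / 24 = 0.62001662
s_p = sqrt(0.62001662) = 0.7874

0.7874


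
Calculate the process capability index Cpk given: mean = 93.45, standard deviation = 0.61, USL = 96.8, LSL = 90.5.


Cpu = (USL - mean) / (3*sigma) = (96.8 - 93.45) / (3*0.61) = 1.8306
Cpl = (mean - LSL) / (3*sigma) = (93.45 - 90.5) / (3*0.61) = 1.6120
Cpk = min(Cpu, Cpl) = 1.6120

1.6120


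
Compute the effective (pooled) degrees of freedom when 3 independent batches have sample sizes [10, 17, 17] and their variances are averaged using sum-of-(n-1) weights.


nu = sum_i (n_i - 1)
nu = ((10 - 1) + (17 - 1) + (17 - 1))
nu = 9 + 16 + 16
nu = 41

41


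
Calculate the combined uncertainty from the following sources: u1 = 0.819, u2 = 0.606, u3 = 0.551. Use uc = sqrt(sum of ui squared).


uc = sqrt(0.819^2 + 0.606^2 + 0.551^2)
uc = sqrt(1.341598)
uc = 1.1583

1.1583


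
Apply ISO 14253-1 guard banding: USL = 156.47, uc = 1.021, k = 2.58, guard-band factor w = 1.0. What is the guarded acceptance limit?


U = k * uc = 2.58 * 1.021 = 2.63418
guard band g = w * U = 1.0 * 2.63418 = 2.63418
AL = USL - g = 156.47 - 2.63418
AL = 153.8358

153.8358


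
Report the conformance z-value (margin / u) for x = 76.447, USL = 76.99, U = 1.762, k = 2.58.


u = U / k = 1.762 / 2.58 = 0.68294574
margin = |USL - x| = |76.99 - 76.447| = 0.543
z = margin / u = 0.543 / 0.68294574
z = 0.7951

0.7951


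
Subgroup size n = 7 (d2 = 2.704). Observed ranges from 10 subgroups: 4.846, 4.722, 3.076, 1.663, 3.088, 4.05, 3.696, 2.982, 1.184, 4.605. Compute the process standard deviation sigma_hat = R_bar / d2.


R_bar = (4.846 + 4.722 + 3.076 + 1.663 + 3.088 + 4.05 + 3.696 + 2.982 + 1.184 + 4.605) / 10
R_bar = 33.912 / 10 = 3.3912
sigma_hat = R_bar / d2 = 3.3912 / 2.704 = 1.2541

1.2541


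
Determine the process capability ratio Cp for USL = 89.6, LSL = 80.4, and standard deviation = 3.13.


Cp = (USL - LSL) / (6 * sigma)
= (89.6 - 80.4) / (6 * 3.13)
= 9.2000 / 18.7800
= 0.4899

0.4899


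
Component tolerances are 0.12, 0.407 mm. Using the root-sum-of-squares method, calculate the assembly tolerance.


RSS = sqrt(0.12^2 + 0.407^2)
= sqrt(0.180049)
= 0.4243

0.4243


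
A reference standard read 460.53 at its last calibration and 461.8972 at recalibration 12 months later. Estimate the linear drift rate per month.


rate = (v2 - v1) / months
= (461.8972 - 460.53) / 12
= 1.3672 / 12
= 0.1139

0.1139


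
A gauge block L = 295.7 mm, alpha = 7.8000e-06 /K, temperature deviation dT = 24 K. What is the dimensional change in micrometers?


dL = L * alpha * dT
= 295.7 * 7.8000e-06 * 24
= 0.0553550 mm
dL_um = 0.0553550 * 1000 = 55.3550 um

55.3550


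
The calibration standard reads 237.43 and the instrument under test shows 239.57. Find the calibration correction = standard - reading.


Correction = standard - reading
= 237.43 - 239.57
= -2.1400

-2.1400


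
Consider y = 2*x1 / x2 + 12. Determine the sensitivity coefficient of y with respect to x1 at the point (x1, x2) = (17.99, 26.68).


y = 2*x1 / x2 + 12
dy/dx1 = 2/x2
Evaluate at x2 = 26.68: c1 = 2 / 26.68
c1 = 0.0750

0.0750


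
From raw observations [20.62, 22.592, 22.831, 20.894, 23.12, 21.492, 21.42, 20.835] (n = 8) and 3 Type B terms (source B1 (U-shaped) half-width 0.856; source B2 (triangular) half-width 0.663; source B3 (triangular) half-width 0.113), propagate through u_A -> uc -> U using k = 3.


mean = (20.62 + 22.592 + 22.831 + 20.894 + 23.12 + 21.492 + 21.42 + 20.835) / 8 = 21.7255
s = sqrt(sum((x - mean)^2)/(n-1)) = 0.98357569
u_A = s / sqrt(n) = 0.98357569 / sqrt(8) = 0.34774652
u_B1 = 0.856 / sqrt(2) = 0.6052834
u_B2 = 0.663 / sqrt(6) = 0.27066862
u_B3 = 0.113 / sqrt(6) = 0.046132057
uc = sqrt(0.34774652^2 + 0.6052834^2 + 0.27066862^2 + 0.046132057^2) = 0.75012353
U = k * uc = 3 * 0.75012353
U = 2.2504

2.2504


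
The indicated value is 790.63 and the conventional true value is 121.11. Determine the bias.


Systematic error = measured - true
= 790.63 - 121.11
= 669.5200

669.5200


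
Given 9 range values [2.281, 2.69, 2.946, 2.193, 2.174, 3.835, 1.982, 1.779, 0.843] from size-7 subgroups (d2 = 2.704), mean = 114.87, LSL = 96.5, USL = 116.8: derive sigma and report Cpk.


R_bar = (2.281 + 2.69 + 2.946 + 2.193 + 2.174 + 3.835 + 1.982 + 1.779 + 0.843) / 9 = 2.3025556
sigma = R_bar / d2 = 2.3025556 / 2.704 = 0.85153683
Cp = (USL - LSL)/(6*sigma) = (116.8 - 96.5)/(6*0.85153683) = 3.9732
Cpu = (116.8 - 114.87)/(3*0.85153683) = 0.7555
Cpl = (114.87 - 96.5)/(3*0.85153683) = 7.1909
Cpk = min(Cpu, Cpl) = 0.7555

0.7555


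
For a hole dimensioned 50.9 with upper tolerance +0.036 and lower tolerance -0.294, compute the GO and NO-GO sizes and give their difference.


GO = nominal - lower_tol (smallest hole = maximum material condition)
GO = 50.9 - 0.294 = 50.606
NO-GO = nominal + upper_tol (largest hole = least material condition)
NO-GO = 50.9 + 0.036 = 50.936
spread = NO-GO - GO = 50.936 - 50.606 = 0.3300

0.3300


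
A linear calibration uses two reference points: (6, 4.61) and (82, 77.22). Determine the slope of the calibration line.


slope = (y2 - y1) / (x2 - x1)
= (77.22 - 4.61) / (82 - 6)
= 72.6100 / 76
= 0.9554

0.9554


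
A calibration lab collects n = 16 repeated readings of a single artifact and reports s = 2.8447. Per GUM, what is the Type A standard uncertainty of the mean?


u_A = s / sqrt(n)
u_A = 2.8447 / sqrt(16)
u_A = 2.8447 / 4
u_A = 0.7112

0.7112


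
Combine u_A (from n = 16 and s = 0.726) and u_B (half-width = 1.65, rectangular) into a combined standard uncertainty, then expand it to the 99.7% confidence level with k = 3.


u_A = s / sqrt(n) = 0.726 / sqrt(16) = 0.1815
u_B = half_width / sqrt(3) = 1.65 / sqrt(3) = 0.95262794
uc = sqrt(u_A^2 + u_B^2) = sqrt(0.1815^2 + 0.95262794^2) = 0.96976401
U = k * uc = 3 * 0.96976401
U = 2.9093

2.9093


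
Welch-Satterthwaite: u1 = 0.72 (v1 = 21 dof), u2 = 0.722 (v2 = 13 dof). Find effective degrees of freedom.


uc = sqrt(u1^2 + u2^2) = sqrt(0.72^2 + 0.722^2) = 1.019649
v_eff = uc^4 / (u1^4/v1 + u2^4/v2)
= 1.019649^4 / (0.72^4/21 + 0.722^4/13)
= 1.080943 / 0.033699921
v_eff = 32.0755

32.0755


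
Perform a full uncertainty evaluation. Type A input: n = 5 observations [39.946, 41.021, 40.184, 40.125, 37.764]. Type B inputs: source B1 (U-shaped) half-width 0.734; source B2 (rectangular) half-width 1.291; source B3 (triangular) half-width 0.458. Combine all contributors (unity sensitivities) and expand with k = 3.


mean = (39.946 + 41.021 + 40.184 + 40.125 + 37.764) / 5 = 39.808
s = sqrt(sum((x - mean)^2)/(n-1)) = 1.2155466
u_A = s / sqrt(n) = 1.2155466 / sqrt(5) = 0.54360897
u_B1 = 0.734 / sqrt(2) = 0.51901638
u_B2 = 1.291 / sqrt(3) = 0.7453592
u_B3 = 0.458 / sqrt(6) = 0.18697772
uc = sqrt(0.54360897^2 + 0.51901638^2 + 0.7453592^2 + 0.18697772^2) = 1.0748999
U = k * uc = 3 * 1.0748999
U = 3.2247

3.2247


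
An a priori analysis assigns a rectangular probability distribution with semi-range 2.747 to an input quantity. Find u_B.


u_B = half_width / sqrt(3)
u_B = 2.747 / 1.7320508
u_B = 1.5860

1.5860


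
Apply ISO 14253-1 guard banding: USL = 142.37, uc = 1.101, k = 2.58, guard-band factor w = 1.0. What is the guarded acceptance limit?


U = k * uc = 2.58 * 1.101 = 2.84058
guard band g = w * U = 1.0 * 2.84058 = 2.84058
AL = USL - g = 142.37 - 2.84058
AL = 139.5294

139.5294


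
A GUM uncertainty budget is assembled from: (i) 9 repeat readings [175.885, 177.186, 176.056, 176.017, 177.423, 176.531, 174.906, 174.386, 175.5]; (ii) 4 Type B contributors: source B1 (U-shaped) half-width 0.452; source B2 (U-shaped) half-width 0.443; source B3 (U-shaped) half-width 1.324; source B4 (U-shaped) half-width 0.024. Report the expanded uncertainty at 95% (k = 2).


mean = (175.885 + 177.186 + 176.056 + 176.017 + 177.423 + 176.531 + 174.906 + 174.386 + 175.5) / 9 = 175.9877778
s = sqrt(sum((x - mean)^2)/(n-1)) = 0.98619366
u_A = s / sqrt(n) = 0.98619366 / sqrt(9) = 0.32873122
u_B1 = 0.452 / sqrt(2) = 0.31961227
u_B2 = 0.443 / sqrt(2) = 0.3132483
u_B3 = 1.324 / sqrt(2) = 0.93620938
u_B4 = 0.024 / sqrt(2) = 0.016970563
uc = sqrt(0.32873122^2 + 0.31961227^2 + 0.3132483^2 + 0.93620938^2 + 0.016970563^2) = 1.0886307
U = k * uc = 2 * 1.0886307
U = 2.1773

2.1773


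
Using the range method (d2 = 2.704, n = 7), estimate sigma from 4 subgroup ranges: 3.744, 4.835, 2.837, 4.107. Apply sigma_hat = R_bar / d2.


R_bar = (3.744 + 4.835 + 2.837 + 4.107) / 4
R_bar = 15.523 / 4 = 3.88075
sigma_hat = R_bar / d2 = 3.88075 / 2.704 = 1.4352

1.4352


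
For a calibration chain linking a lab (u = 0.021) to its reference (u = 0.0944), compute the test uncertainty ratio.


TUR = u_lab / u_ref
= 0.021 / 0.0944
= 0.2225

0.2225


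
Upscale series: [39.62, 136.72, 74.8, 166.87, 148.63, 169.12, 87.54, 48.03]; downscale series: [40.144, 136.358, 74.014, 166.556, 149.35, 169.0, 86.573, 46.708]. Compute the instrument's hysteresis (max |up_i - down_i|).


|39.62 - 40.144| = 0.5240
|136.72 - 136.358| = 0.3620
|74.8 - 74.014| = 0.7860
|166.87 - 166.556| = 0.3140
|148.63 - 149.35| = 0.7200
|169.12 - 169.0| = 0.1200
|87.54 - 86.573| = 0.9670
|48.03 - 46.708| = 1.3220
hysteresis = max(diffs) = 1.3220

1.3220


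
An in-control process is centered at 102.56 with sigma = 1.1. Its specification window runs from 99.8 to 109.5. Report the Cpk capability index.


Cpu = (USL - mean) / (3*sigma) = (109.5 - 102.56) / (3*1.1) = 2.1030
Cpl = (mean - LSL) / (3*sigma) = (102.56 - 99.8) / (3*1.1) = 0.8364
Cpk = min(Cpu, Cpl) = 0.8364

0.8364


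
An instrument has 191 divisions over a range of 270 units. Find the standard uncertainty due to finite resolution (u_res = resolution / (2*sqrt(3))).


resolution = range / divisions
resolution = 270 / 191 = 1.4136126
u_res = resolution / (2*sqrt(3))
u_res = 1.4136126 / 3.4641016
u_res = 0.4081

0.4081


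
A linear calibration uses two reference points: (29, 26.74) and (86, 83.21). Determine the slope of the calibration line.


slope = (y2 - y1) / (x2 - x1)
= (83.21 - 26.74) / (86 - 29)
= 56.4700 / 57
= 0.9907

0.9907


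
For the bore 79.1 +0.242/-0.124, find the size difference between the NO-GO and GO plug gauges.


GO = nominal - lower_tol (smallest hole = maximum material condition)
GO = 79.1 - 0.124 = 78.976
NO-GO = nominal + upper_tol (largest hole = least material condition)
NO-GO = 79.1 + 0.242 = 79.342
spread = NO-GO - GO = 79.342 - 78.976 = 0.3660

0.3660


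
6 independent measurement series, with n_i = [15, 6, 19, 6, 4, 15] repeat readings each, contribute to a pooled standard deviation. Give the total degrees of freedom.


nu = sum_i (n_i - 1)
nu = ((15 - 1) + (6 - 1) + (19 - 1) + (6 - 1) + (4 - 1) + (15 - 1))
nu = 14 + 5 + 18 + 5 + 3 + 14
nu = 59

59


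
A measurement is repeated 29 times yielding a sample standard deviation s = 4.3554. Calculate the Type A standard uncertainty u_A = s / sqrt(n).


u_A = s / sqrt(n)
u_A = 4.3554 / sqrt(29)
u_A = 4.3554 / 5.3851648
u_A = 0.8088

0.8088


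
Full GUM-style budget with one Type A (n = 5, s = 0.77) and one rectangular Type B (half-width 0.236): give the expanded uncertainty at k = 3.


u_A = s / sqrt(n) = 0.77 / sqrt(5) = 0.34435447
u_B = half_width / sqrt(3) = 0.236 / sqrt(3) = 0.13625466
uc = sqrt(u_A^2 + u_B^2) = sqrt(0.34435447^2 + 0.13625466^2) = 0.37033138
U = k * uc = 3 * 0.37033138
U = 1.1110

1.1110


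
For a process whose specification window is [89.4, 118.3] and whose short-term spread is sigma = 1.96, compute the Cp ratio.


Cp = (USL - LSL) / (6 * sigma)
= (118.3 - 89.4) / (6 * 1.96)
= 28.9000 / 11.7600
= 2.4575

2.4575


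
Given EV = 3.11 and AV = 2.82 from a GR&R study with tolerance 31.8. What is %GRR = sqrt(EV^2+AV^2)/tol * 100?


GRR = sqrt(EV^2 + AV^2) = sqrt(3.11^2 + 2.82^2) = 4.1981544
%GRR = GRR / tol * 100 = 4.1981544 / 31.8 * 100
%GRR = 13.2017

13.2017


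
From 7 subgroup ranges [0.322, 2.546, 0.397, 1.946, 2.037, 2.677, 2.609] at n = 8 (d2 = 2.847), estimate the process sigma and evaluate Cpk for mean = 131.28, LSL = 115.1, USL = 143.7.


R_bar = (0.322 + 2.546 + 0.397 + 1.946 + 2.037 + 2.677 + 2.609) / 7 = 1.7905714
sigma = R_bar / d2 = 1.7905714 / 2.847 = 0.6289327
Cp = (USL - LSL)/(6*sigma) = (143.7 - 115.1)/(6*0.6289327) = 7.5790
Cpu = (143.7 - 131.28)/(3*0.6289327) = 6.5826
Cpl = (131.28 - 115.1)/(3*0.6289327) = 8.5754
Cpk = min(Cpu, Cpl) = 6.5826

6.5826


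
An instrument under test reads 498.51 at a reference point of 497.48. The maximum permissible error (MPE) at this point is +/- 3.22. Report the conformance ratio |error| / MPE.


e = indication - reference = 498.51 - 497.48 = 1.0300
|e| = 1.0300
ratio = |e| / MPE = 1.0300 / 3.22
ratio = 0.3199

0.3199


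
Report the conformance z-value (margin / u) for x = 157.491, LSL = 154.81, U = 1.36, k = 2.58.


u = U / k = 1.36 / 2.58 = 0.52713178
margin = |LSL - x| = |154.81 - 157.491| = 2.681
z = margin / u = 2.681 / 0.52713178
z = 5.0860

5.0860


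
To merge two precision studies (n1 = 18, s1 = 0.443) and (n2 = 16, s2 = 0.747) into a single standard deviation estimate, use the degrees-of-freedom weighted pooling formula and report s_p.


s_p = sqrt(((n1-1)*s1^2 + (n2-1)*s2^2) / (n1+n2-2))
numerator = (18-1)*0.443^2 + (16-1)*0.747^2 = 3.336233 + 8.370135 = 11.706368
denominator = 18 + 16 - 2 = 32
s_p^2 = 11.706368 / 32 = 0.365824
s_p = sqrt(0.365824) = 0.6048

0.6048


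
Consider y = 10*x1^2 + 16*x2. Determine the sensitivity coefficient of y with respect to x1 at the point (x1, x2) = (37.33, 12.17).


y = 10*x1^2 + 16*x2
dy/dx1 = 2*10*x1
Evaluate at x1 = 37.33: c1 = 20 * 37.33
c1 = 746.6000

746.6000


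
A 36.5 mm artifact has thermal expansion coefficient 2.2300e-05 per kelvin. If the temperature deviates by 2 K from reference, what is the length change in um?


dL = L * alpha * dT
= 36.5 * 2.2300e-05 * 2
= 0.0016279 mm
dL_um = 0.0016279 * 1000 = 1.6279 um

1.6279


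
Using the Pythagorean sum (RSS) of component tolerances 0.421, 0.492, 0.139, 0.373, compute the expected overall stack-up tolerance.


RSS = sqrt(0.421^2 + 0.492^2 + 0.139^2 + 0.373^2)
= sqrt(0.577755)
= 0.7601

0.7601


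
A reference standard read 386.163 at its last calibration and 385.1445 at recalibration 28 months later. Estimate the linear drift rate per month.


rate = (v2 - v1) / months
= (385.1445 - 386.163) / 28
= -1.0185 / 28
= -0.0364

-0.0364


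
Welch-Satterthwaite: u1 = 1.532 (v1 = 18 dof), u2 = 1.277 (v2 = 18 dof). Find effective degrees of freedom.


uc = sqrt(u1^2 + u2^2) = sqrt(1.532^2 + 1.277^2) = 1.9944305
v_eff = uc^4 / (u1^4/v1 + u2^4/v2)
= 1.9944305^4 / (1.532^4/18 + 1.277^4/18)
= 15.822519 / 0.4537666
v_eff = 34.8693

34.8693


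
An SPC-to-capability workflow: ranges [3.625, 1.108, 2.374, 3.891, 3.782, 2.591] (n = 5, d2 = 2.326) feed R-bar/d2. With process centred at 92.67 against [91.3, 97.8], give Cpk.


R_bar = (3.625 + 1.108 + 2.374 + 3.891 + 3.782 + 2.591) / 6 = 2.8951667
sigma = R_bar / d2 = 2.8951667 / 2.326 = 1.2446976
Cp = (USL - LSL)/(6*sigma) = (97.8 - 91.3)/(6*1.2446976) = 0.8704
Cpu = (97.8 - 92.67)/(3*1.2446976) = 1.3738
Cpl = (92.67 - 91.3)/(3*1.2446976) = 0.3669
Cpk = min(Cpu, Cpl) = 0.3669

0.3669
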